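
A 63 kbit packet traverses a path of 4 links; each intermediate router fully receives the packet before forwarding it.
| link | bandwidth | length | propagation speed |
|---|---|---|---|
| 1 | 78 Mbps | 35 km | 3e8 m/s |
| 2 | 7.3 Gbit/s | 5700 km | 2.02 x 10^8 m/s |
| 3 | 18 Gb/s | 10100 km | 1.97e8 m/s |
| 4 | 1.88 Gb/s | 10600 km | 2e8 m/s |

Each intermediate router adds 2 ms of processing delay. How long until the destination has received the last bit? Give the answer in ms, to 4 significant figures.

139.5 ms

L = 63000 bits.
Transmission delays (L/R per hop): 0.807692, 0.00863014, 0.0035, 0.0335106 ms; sum = 0.853333 ms.
Propagation delays (d/s per hop): 0.116667, 28.2178, 51.269, 53 ms; sum = 132.604 ms.
Processing at 3 router(s): 3 × 2 ms = 6 ms.
End-to-end = 139.5 ms.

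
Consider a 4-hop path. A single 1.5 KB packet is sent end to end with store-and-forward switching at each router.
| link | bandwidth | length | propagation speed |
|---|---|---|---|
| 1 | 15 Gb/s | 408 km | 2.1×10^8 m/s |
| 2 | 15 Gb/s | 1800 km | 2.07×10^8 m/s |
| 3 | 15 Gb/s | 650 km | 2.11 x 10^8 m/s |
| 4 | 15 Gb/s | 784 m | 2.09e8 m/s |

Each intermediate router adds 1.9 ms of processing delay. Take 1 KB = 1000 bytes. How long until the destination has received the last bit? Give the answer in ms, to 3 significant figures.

L = 12000 bits.
Transmission delay per hop = L/R = 12000/15000000000 = 0.0008 ms; 4 hops → 0.0032 ms.
Propagation delays (d/s per hop): 1.94286, 8.69565, 3.08057, 0.0037512 ms; sum = 13.7228 ms.
Processing at 3 router(s): 3 × 1.9 ms = 5.7 ms.
End-to-end = 19.4 ms.

19.4 ms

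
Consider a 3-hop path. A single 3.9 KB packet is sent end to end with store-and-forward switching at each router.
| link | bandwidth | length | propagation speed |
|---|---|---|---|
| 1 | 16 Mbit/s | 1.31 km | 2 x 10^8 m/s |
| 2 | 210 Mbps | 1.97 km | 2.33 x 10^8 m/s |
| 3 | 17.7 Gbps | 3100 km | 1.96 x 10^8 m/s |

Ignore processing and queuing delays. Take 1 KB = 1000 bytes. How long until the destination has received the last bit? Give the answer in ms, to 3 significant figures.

17.9 ms

L = 31200 bits.
Transmission delays (L/R per hop): 1.95, 0.148571, 0.00176271 ms; sum = 2.10033 ms.
Propagation delays (d/s per hop): 0.00655, 0.00845494, 15.8163 ms; sum = 15.8313 ms.
End-to-end = 17.9 ms.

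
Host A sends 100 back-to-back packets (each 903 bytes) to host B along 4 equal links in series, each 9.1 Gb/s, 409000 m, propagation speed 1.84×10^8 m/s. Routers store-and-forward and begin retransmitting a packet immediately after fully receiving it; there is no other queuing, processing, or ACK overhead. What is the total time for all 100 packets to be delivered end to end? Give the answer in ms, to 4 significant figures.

Per-hop transmission t_tx = L/R = 7224/9100000000 = 0.000793846 ms.
Per-hop propagation t_prop = 409000/184000000 = 2.22283 ms.
Pipeline fill: first packet needs 4·t_tx to clear all hops; remaining 99 packets each add one t_tx.
Total = (4+100-1)·t_tx + 4·t_prop = 103·0.000793846 + 4·2.22283 = 8.973 ms.

8.973 ms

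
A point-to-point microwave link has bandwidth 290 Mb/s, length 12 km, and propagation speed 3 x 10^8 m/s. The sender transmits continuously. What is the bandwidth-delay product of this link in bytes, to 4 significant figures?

Propagation delay = 12000 / 300000000 = 4e-05 s.
BDP = R × t_prop = 290000000 × 4e-05 = 11600 bits.
In bytes: 11600/8 = 1450 bytes.

1450 bytes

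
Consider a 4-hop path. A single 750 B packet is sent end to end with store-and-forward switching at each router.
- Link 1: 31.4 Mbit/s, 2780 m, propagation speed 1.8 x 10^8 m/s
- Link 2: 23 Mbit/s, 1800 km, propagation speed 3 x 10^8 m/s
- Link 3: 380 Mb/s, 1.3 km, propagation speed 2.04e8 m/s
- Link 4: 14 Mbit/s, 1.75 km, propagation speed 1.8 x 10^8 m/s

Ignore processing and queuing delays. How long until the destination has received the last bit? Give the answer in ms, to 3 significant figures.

6.93 ms

L = 750 × 8 = 6000 bits.
Transmission delays (L/R per hop): 0.191083, 0.26087, 0.0157895, 0.428571 ms; sum = 0.896313 ms.
Propagation delays (d/s per hop): 0.0154444, 6, 0.00637255, 0.00972222 ms; sum = 6.03154 ms.
End-to-end = 6.93 ms.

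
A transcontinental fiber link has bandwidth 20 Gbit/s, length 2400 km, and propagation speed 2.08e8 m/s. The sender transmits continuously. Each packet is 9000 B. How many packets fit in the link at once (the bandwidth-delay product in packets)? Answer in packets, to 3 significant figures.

Propagation delay = 2400000 / 208000000 = 0.0115385 s.
BDP = R × t_prop = 20000000000 × 0.0115385 = 230769000 bits.
In packets of 72000 bits: 3210 packets.

3210 packets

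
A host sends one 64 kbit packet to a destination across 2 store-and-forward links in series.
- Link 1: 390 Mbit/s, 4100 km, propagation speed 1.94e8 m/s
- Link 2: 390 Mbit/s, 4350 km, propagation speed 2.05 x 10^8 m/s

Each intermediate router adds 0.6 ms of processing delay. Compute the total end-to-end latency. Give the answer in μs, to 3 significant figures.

L = 64000 bits.
Transmission delay per hop = L/R = 64000/390000000 = 164.103 μs; 2 hops → 328.205 μs.
Propagation delays (d/s per hop): 21134, 21219.5 μs; sum = 42353.5 μs.
Processing at 1 router(s): 1 × 0.6 ms = 600 μs.
End-to-end = 43300 μs.

43300 μs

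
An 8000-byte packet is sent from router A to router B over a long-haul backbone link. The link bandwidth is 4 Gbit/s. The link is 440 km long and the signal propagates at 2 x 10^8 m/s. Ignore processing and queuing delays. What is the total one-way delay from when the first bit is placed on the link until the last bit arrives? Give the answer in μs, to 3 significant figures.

2220 μs

L = 8000 × 8 = 64000 bits.
Transmission delay = L/R = 64000 / 4000000000 = 16 μs.
Propagation delay = d/s = 440000 m / 200000000 m/s = 2200 μs.
Total = 2220 μs.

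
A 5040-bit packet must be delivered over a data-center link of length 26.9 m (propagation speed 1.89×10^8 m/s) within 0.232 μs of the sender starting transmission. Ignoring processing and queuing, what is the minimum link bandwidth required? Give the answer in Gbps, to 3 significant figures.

Propagation delay = 26.9 / 189000000 = 0.142328 μs.
Transmission budget = 0.232 − 0.142328 = 0.089672 μs.
R ≥ L / t_tx = 5040 bits / 8.9672e-08 s = 56.2 Gbps.

56.2 Gbps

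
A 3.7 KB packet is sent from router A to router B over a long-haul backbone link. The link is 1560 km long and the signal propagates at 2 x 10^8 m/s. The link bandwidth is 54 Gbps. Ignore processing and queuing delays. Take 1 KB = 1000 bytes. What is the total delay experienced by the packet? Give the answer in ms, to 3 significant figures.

7.80 ms

L = 29600 bits.
Transmission delay = L/R = 29600 / 54000000000 = 0.000548148 ms.
Propagation delay = d/s = 1560000 m / 200000000 m/s = 7.8 ms.
Total = 7.80 ms.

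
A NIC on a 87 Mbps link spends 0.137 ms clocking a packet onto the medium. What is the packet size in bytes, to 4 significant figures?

L = R × t_tx = 87000000 b/s × 0.000137 s = 11919 bits.
In bytes: 11919 / 8 = 1490 bytes.

1490 bytes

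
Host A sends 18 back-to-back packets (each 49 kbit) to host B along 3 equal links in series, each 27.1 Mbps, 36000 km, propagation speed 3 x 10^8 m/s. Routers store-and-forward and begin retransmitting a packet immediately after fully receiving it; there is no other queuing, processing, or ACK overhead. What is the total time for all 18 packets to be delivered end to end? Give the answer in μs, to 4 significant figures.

396200 μs

Per-hop transmission t_tx = L/R = 49000/27100000 = 1808.12 μs.
Per-hop propagation t_prop = 36000000/300000000 = 120000 μs.
Pipeline fill: first packet needs 3·t_tx to clear all hops; remaining 17 packets each add one t_tx.
Total = (3+18-1)·t_tx + 3·t_prop = 20·1808.12 + 3·120000 = 396200 μs.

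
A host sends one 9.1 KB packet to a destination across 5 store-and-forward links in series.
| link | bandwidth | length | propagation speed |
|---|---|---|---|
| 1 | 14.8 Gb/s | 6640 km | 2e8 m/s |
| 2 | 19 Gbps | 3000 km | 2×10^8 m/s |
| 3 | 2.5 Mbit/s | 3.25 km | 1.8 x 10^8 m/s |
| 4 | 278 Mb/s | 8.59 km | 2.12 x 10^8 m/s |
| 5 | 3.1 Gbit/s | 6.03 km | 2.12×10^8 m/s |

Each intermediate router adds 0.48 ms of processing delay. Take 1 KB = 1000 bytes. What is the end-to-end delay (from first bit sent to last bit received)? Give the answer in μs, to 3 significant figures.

79600 μs

L = 72800 bits.
Transmission delays (L/R per hop): 4.91892, 3.83158, 29120, 261.871, 23.4839 μs; sum = 29414.1 μs.
Propagation delays (d/s per hop): 33200, 15000, 18.0556, 40.5189, 28.4434 μs; sum = 48287 μs.
Processing at 4 router(s): 4 × 0.48 ms = 1920 μs.
End-to-end = 79600 μs.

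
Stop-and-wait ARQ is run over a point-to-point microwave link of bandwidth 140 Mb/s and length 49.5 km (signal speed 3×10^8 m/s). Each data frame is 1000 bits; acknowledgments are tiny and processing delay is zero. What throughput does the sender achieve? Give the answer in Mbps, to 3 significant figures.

2.97 Mbps

t_tx = L/R = 1000/140000000 = 7.14286e-06 s.
t_prop = 49500/300000000 = 0.000165 s; RTT = 0.00033 s.
Cycle = t_tx + RTT = 0.000337143 s.
Throughput = L / cycle = 1000 / 0.000337143 = 2.97 Mbps.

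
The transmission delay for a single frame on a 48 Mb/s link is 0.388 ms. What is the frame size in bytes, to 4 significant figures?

2328 bytes

L = R × t_tx = 48000000 b/s × 0.000388 s = 18624 bits.
In bytes: 18624 / 8 = 2328 bytes.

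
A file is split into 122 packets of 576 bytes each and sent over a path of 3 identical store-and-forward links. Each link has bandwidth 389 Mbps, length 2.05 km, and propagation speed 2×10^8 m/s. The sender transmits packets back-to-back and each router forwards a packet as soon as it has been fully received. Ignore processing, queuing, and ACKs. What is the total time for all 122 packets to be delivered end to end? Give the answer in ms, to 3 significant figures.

Per-hop transmission t_tx = L/R = 4608/389000000 = 0.0118458 ms.
Per-hop propagation t_prop = 2050/200000000 = 0.01025 ms.
Pipeline fill: first packet needs 3·t_tx to clear all hops; remaining 121 packets each add one t_tx.
Total = (3+122-1)·t_tx + 3·t_prop = 124·0.0118458 + 3·0.01025 = 1.50 ms.

1.50 ms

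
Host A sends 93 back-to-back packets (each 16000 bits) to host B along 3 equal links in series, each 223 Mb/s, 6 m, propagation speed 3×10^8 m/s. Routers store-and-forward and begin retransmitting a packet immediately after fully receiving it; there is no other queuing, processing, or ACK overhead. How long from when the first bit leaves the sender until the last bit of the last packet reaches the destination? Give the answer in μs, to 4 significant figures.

6816 μs

Per-hop transmission t_tx = L/R = 16000/223000000 = 71.7489 μs.
Per-hop propagation t_prop = 6/300000000 = 0.02 μs.
Pipeline fill: first packet needs 3·t_tx to clear all hops; remaining 92 packets each add one t_tx.
Total = (3+93-1)·t_tx + 3·t_prop = 95·71.7489 + 3·0.02 = 6816 μs.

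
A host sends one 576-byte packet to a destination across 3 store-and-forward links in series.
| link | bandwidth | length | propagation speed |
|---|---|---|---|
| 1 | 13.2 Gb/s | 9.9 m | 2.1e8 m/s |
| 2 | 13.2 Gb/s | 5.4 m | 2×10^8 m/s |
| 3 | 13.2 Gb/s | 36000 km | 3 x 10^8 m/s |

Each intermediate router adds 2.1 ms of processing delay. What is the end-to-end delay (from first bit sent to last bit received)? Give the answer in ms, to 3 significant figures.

L = 576 × 8 = 4608 bits.
Transmission delay per hop = L/R = 4608/13200000000 = 0.000349091 ms; 3 hops → 0.00104727 ms.
Propagation delays (d/s per hop): 4.71429e-05, 2.7e-05, 120 ms; sum = 120 ms.
Processing at 2 router(s): 2 × 2.1 ms = 4.2 ms.
End-to-end = 124 ms.

124 ms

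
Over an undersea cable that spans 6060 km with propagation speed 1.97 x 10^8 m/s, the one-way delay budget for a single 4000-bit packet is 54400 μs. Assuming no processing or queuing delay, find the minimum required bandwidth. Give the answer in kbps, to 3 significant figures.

Propagation delay = 6060000 / 197000000 = 30761.4 μs.
Transmission budget = 54400 − 30761.4 = 23638.6 μs.
R ≥ L / t_tx = 4000 bits / 0.0236386 s = 169 kbps.

169 kbps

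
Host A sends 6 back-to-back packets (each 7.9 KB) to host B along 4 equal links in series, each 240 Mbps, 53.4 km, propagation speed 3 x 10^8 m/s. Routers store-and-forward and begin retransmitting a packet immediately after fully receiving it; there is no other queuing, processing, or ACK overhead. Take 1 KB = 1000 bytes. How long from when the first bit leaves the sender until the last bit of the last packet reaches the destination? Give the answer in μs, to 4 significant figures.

Per-hop transmission t_tx = L/R = 63200/240000000 = 263.333 μs.
Per-hop propagation t_prop = 53400/300000000 = 178 μs.
Pipeline fill: first packet needs 4·t_tx to clear all hops; remaining 5 packets each add one t_tx.
Total = (4+6-1)·t_tx + 4·t_prop = 9·263.333 + 4·178 = 3082 μs.

3082 μs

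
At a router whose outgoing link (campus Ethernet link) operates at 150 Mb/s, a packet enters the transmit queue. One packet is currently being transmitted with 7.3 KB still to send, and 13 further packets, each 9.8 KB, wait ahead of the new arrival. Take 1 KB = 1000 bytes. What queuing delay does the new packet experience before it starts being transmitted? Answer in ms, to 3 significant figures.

Each queued packet: L/R = 78400/150000000 = 0.522667 ms.
13 queued → 6.79467 ms.
Plus remaining 58400 bits of current packet: 0.389333 ms.
Queuing delay = 7.18 ms.

7.18 ms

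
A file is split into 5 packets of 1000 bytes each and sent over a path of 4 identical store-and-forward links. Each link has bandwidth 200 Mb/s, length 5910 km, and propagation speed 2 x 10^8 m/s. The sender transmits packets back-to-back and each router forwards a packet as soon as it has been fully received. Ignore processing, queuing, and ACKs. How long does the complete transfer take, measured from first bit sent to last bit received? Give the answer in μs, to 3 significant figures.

Per-hop transmission t_tx = L/R = 8000/200000000 = 40 μs.
Per-hop propagation t_prop = 5910000/200000000 = 29550 μs.
Pipeline fill: first packet needs 4·t_tx to clear all hops; remaining 4 packets each add one t_tx.
Total = (4+5-1)·t_tx + 4·t_prop = 8·40 + 4·29550 = 119000 μs.

119000 μs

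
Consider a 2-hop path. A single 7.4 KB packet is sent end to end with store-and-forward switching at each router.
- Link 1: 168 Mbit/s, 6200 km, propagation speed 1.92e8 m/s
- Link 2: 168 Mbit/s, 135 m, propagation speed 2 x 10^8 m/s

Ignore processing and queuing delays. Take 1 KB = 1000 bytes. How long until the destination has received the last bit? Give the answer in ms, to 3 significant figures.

L = 59200 bits.
Transmission delay per hop = L/R = 59200/168000000 = 0.352381 ms; 2 hops → 0.704762 ms.
Propagation delays (d/s per hop): 32.2917, 0.000675 ms; sum = 32.2923 ms.
End-to-end = 33.0 ms.

33.0 ms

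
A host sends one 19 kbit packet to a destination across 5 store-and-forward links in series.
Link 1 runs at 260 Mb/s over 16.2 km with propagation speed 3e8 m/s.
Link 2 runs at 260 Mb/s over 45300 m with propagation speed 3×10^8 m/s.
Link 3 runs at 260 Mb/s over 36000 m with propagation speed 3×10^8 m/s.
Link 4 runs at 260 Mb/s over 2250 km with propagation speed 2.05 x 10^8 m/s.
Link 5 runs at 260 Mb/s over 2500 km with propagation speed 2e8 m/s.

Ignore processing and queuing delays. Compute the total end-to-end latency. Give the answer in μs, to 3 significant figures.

L = 19000 bits.
Transmission delay per hop = L/R = 19000/260000000 = 73.0769 μs; 5 hops → 365.385 μs.
Propagation delays (d/s per hop): 54, 151, 120, 10975.6, 12500 μs; sum = 23800.6 μs.
End-to-end = 24200 μs.

24200 μs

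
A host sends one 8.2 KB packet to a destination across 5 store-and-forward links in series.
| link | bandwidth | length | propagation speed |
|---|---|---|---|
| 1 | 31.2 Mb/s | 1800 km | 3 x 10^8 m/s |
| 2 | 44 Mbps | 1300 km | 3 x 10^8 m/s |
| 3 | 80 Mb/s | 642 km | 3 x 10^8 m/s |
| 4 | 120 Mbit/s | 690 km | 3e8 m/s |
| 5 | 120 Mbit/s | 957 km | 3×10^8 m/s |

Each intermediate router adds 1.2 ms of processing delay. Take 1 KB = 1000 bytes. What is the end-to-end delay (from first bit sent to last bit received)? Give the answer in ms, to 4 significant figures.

28.27 ms

L = 65600 bits.
Transmission delays (L/R per hop): 2.10256, 1.49091, 0.82, 0.546667, 0.546667 ms; sum = 5.50681 ms.
Propagation delays (d/s per hop): 6, 4.33333, 2.14, 2.3, 3.19 ms; sum = 17.9633 ms.
Processing at 4 router(s): 4 × 1.2 ms = 4.8 ms.
End-to-end = 28.27 ms.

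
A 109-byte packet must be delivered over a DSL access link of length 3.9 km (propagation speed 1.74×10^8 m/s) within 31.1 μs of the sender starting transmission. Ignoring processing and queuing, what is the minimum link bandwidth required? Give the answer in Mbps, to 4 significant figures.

100.4 Mbps

L = 872 bits.
Propagation delay = 3900 / 174000000 = 22.4138 μs.
Transmission budget = 31.1 − 22.4138 = 8.68621 μs.
R ≥ L / t_tx = 872 bits / 8.68621e-06 s = 100.4 Mbps.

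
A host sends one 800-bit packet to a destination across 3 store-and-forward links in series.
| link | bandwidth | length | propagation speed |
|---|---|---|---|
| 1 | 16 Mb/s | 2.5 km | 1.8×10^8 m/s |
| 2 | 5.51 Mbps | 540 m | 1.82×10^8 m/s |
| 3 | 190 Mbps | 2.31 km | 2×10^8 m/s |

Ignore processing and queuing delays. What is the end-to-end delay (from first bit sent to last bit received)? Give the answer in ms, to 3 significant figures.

0.228 ms

Transmission delays (L/R per hop): 0.05, 0.145191, 0.00421053 ms; sum = 0.199401 ms.
Propagation delays (d/s per hop): 0.0138889, 0.00296703, 0.01155 ms; sum = 0.0284059 ms.
End-to-end = 0.228 ms.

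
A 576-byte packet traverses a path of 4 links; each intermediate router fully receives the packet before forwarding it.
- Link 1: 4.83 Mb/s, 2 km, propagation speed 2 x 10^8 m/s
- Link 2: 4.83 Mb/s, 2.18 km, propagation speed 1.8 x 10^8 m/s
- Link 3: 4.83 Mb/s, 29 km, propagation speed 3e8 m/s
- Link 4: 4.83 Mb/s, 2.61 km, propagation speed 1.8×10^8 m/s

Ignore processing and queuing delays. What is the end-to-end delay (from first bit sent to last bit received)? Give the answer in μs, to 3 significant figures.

3950 μs

L = 576 × 8 = 4608 bits.
Transmission delay per hop = L/R = 4608/4830000 = 954.037 μs; 4 hops → 3816.15 μs.
Propagation delays (d/s per hop): 10, 12.1111, 96.6667, 14.5 μs; sum = 133.278 μs.
End-to-end = 3950 μs.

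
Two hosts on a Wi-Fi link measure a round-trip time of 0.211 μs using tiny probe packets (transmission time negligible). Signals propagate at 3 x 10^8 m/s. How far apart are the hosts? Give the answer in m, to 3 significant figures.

31.7 m

One-way propagation = RTT/2 = 0.1055 μs.
d = s × t = 300000000 × 1.055e-07 = 31.7 m.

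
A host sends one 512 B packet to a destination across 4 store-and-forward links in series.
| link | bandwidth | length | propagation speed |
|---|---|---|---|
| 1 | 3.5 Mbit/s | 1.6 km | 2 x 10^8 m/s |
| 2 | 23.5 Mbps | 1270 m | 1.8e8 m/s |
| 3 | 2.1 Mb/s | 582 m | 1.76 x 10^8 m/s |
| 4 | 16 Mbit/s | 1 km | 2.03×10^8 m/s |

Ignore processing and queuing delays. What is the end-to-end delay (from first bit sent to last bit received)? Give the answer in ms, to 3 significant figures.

L = 512 × 8 = 4096 bits.
Transmission delays (L/R per hop): 1.17029, 0.174298, 1.95048, 0.256 ms; sum = 3.55106 ms.
Propagation delays (d/s per hop): 0.008, 0.00705556, 0.00330682, 0.00492611 ms; sum = 0.0232885 ms.
End-to-end = 3.57 ms.

3.57 ms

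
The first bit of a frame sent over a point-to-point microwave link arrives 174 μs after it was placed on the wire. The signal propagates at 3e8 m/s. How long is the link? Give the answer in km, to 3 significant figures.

d = s × t_prop = 300000000 × 0.000174 = 52.2 km.

52.2 km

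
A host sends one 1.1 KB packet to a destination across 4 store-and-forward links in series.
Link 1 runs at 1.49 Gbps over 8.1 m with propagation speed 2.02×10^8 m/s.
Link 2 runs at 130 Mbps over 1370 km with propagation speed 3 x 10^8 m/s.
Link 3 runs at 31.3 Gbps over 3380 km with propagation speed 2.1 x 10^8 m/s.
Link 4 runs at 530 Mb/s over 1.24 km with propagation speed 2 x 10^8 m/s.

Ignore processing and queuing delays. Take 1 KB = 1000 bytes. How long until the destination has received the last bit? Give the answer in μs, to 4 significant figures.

20760 μs

L = 8800 bits.
Transmission delays (L/R per hop): 5.90604, 67.6923, 0.28115, 16.6038 μs; sum = 90.4833 μs.
Propagation delays (d/s per hop): 0.040099, 4566.67, 16095.2, 6.2 μs; sum = 20668.1 μs.
End-to-end = 20760 μs.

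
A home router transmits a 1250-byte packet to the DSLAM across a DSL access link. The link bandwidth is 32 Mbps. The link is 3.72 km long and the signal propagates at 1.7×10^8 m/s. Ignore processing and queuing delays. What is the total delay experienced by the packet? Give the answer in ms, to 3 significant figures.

0.334 ms

L = 1250 × 8 = 10000 bits.
Transmission delay = L/R = 10000 / 32000000 = 0.3125 ms.
Propagation delay = d/s = 3720 m / 170000000 m/s = 0.0218824 ms.
Total = 0.334 ms.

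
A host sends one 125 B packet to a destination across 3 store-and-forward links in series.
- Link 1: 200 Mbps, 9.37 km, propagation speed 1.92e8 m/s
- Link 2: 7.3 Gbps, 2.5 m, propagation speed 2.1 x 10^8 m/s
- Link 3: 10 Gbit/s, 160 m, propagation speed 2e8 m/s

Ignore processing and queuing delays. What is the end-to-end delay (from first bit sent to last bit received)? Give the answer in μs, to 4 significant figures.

54.85 μs

L = 125 × 8 = 1000 bits.
Transmission delays (L/R per hop): 5, 0.136986, 0.1 μs; sum = 5.23699 μs.
Propagation delays (d/s per hop): 48.8021, 0.0119048, 0.8 μs; sum = 49.614 μs.
End-to-end = 54.85 μs.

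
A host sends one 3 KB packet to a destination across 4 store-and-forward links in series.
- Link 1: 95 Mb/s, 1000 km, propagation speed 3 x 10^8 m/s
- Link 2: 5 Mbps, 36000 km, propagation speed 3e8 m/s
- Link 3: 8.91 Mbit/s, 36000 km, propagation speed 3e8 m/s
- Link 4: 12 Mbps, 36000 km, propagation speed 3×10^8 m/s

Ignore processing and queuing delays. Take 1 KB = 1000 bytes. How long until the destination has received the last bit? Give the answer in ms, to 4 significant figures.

L = 24000 bits.
Transmission delays (L/R per hop): 0.252632, 4.8, 2.6936, 2 ms; sum = 9.74623 ms.
Propagation delays (d/s per hop): 3.33333, 120, 120, 120 ms; sum = 363.333 ms.
End-to-end = 373.1 ms.

373.1 ms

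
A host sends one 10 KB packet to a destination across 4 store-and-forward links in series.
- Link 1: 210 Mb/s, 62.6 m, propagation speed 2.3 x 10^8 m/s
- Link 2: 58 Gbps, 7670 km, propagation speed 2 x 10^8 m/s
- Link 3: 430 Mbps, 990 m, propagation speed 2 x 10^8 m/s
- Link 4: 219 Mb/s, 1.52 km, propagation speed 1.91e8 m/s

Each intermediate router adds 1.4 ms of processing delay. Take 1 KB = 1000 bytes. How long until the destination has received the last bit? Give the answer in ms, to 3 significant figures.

L = 80000 bits.
Transmission delays (L/R per hop): 0.380952, 0.00137931, 0.186047, 0.365297 ms; sum = 0.933675 ms.
Propagation delays (d/s per hop): 0.000272174, 38.35, 0.00495, 0.00795812 ms; sum = 38.3632 ms.
Processing at 3 router(s): 3 × 1.4 ms = 4.2 ms.
End-to-end = 43.5 ms.

43.5 ms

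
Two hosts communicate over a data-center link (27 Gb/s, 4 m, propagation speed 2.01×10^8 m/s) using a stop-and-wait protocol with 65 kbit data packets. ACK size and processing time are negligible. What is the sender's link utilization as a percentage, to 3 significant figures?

t_tx = L/R = 65000/27000000000 = 2.40741e-06 s.
t_prop = 4/2.01e+08 = 1.99005e-08 s; RTT = 3.9801e-08 s.
Cycle = t_tx + RTT = 2.44721e-06 s.
Utilization = t_tx / cycle = 2.40741e-06/2.44721e-06 = 98.4 %.

98.4 %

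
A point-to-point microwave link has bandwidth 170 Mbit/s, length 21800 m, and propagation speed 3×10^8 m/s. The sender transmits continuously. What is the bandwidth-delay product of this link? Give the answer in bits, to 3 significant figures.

Propagation delay = 21800 / 300000000 = 7.26667e-05 s.
BDP = R × t_prop = 170000000 × 7.26667e-05 = 12353.3 bits.

12400 bits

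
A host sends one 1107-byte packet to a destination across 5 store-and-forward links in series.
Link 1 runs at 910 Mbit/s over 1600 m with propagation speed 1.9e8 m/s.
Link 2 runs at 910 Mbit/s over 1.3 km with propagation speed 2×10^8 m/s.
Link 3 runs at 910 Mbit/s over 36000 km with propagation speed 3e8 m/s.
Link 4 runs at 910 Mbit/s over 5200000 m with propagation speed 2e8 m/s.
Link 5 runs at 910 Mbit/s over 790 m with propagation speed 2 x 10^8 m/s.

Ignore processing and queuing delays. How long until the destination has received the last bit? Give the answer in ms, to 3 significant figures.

146 ms

L = 1107 × 8 = 8856 bits.
Transmission delay per hop = L/R = 8856/910000000 = 0.00973187 ms; 5 hops → 0.0486593 ms.
Propagation delays (d/s per hop): 0.00842105, 0.0065, 120, 26, 0.00395 ms; sum = 146.019 ms.
End-to-end = 146 ms.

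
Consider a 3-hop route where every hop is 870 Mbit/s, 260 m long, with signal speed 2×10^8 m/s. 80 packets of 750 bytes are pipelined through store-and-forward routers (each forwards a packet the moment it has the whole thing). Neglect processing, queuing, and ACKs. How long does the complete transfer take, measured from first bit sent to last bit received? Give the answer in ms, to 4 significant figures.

Per-hop transmission t_tx = L/R = 6000/870000000 = 0.00689655 ms.
Per-hop propagation t_prop = 260/200000000 = 0.0013 ms.
Pipeline fill: first packet needs 3·t_tx to clear all hops; remaining 79 packets each add one t_tx.
Total = (3+80-1)·t_tx + 3·t_prop = 82·0.00689655 + 3·0.0013 = 0.5694 ms.

0.5694 ms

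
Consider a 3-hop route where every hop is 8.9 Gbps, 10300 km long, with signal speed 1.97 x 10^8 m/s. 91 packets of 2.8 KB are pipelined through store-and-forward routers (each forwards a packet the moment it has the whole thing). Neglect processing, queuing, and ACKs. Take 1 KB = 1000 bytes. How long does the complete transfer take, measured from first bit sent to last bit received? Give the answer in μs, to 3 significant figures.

Per-hop transmission t_tx = L/R = 22400/8900000000 = 2.51685 μs.
Per-hop propagation t_prop = 10300000/197000000 = 52284.3 μs.
Pipeline fill: first packet needs 3·t_tx to clear all hops; remaining 90 packets each add one t_tx.
Total = (3+91-1)·t_tx + 3·t_prop = 93·2.51685 + 3·52284.3 = 157000 μs.

157000 μs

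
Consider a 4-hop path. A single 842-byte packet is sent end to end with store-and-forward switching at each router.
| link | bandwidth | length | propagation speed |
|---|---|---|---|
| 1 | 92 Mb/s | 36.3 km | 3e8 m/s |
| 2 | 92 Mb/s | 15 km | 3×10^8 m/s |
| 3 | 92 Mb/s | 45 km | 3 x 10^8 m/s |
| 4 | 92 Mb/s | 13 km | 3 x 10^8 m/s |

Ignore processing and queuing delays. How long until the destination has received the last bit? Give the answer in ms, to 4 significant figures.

0.6572 ms

L = 842 × 8 = 6736 bits.
Transmission delay per hop = L/R = 6736/92000000 = 0.0732174 ms; 4 hops → 0.29287 ms.
Propagation delays (d/s per hop): 0.121, 0.05, 0.15, 0.0433333 ms; sum = 0.364333 ms.
End-to-end = 0.6572 ms.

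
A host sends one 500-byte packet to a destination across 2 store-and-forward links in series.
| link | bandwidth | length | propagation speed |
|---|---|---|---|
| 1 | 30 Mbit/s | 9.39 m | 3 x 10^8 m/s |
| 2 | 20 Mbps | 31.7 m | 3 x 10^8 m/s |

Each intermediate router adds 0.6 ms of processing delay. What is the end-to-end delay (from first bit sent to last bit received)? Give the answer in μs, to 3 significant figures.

933 μs

L = 500 × 8 = 4000 bits.
Transmission delays (L/R per hop): 133.333, 200 μs; sum = 333.333 μs.
Propagation delays (d/s per hop): 0.0313, 0.105667 μs; sum = 0.136967 μs.
Processing at 1 router(s): 1 × 0.6 ms = 600 μs.
End-to-end = 933 μs.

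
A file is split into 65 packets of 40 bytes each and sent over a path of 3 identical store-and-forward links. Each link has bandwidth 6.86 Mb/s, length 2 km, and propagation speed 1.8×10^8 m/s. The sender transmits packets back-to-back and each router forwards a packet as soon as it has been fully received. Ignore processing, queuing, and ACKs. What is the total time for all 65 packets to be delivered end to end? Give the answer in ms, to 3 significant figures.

Per-hop transmission t_tx = L/R = 320/6860000 = 0.0466472 ms.
Per-hop propagation t_prop = 2000/180000000 = 0.0111111 ms.
Pipeline fill: first packet needs 3·t_tx to clear all hops; remaining 64 packets each add one t_tx.
Total = (3+65-1)·t_tx + 3·t_prop = 67·0.0466472 + 3·0.0111111 = 3.16 ms.

3.16 ms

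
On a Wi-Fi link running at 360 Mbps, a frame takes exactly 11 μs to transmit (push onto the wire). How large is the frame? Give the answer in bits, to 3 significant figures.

L = R × t_tx = 360000000 b/s × 1.1e-05 s = 3960 bits.

3960 bits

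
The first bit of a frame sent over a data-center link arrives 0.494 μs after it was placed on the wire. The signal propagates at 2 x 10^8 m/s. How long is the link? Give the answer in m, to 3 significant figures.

98.8 m

d = s × t_prop = 200000000 × 4.94e-07 = 98.8 m.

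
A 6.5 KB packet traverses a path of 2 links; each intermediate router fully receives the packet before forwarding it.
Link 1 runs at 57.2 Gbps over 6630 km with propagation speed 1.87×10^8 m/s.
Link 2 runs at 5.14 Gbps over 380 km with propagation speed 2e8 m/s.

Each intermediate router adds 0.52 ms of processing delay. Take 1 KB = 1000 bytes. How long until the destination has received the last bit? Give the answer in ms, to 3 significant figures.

L = 52000 bits.
Transmission delays (L/R per hop): 0.000909091, 0.0101167 ms; sum = 0.0110258 ms.
Propagation delays (d/s per hop): 35.4545, 1.9 ms; sum = 37.3545 ms.
Processing at 1 router(s): 1 × 0.52 ms = 0.52 ms.
End-to-end = 37.9 ms.

37.9 ms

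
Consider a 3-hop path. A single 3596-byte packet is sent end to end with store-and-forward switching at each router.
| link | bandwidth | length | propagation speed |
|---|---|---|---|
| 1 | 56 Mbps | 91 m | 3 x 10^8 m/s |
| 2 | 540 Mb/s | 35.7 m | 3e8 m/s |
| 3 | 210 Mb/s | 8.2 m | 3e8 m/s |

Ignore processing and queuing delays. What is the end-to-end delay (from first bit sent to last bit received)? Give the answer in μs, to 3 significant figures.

L = 3596 × 8 = 28768 bits.
Transmission delays (L/R per hop): 513.714, 53.2741, 136.99 μs; sum = 703.979 μs.
Propagation delays (d/s per hop): 0.303333, 0.119, 0.0273333 μs; sum = 0.449667 μs.
End-to-end = 704 μs.

704 μs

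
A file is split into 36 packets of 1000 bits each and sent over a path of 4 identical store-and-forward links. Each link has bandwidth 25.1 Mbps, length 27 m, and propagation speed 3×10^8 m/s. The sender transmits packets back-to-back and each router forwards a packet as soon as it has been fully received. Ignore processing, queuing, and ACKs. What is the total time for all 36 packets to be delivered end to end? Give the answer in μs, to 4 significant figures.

1554 μs

Per-hop transmission t_tx = L/R = 1000/25100000 = 39.8406 μs.
Per-hop propagation t_prop = 27/300000000 = 0.09 μs.
Pipeline fill: first packet needs 4·t_tx to clear all hops; remaining 35 packets each add one t_tx.
Total = (4+36-1)·t_tx + 4·t_prop = 39·39.8406 + 4·0.09 = 1554 μs.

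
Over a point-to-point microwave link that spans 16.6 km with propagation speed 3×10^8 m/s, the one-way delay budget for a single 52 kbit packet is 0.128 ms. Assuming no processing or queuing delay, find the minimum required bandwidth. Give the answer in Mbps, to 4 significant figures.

Propagation delay = 16600 / 300000000 = 0.0553333 ms.
Transmission budget = 0.128 − 0.0553333 = 0.0726667 ms.
R ≥ L / t_tx = 52000 bits / 7.26667e-05 s = 715.6 Mbps.

715.6 Mbps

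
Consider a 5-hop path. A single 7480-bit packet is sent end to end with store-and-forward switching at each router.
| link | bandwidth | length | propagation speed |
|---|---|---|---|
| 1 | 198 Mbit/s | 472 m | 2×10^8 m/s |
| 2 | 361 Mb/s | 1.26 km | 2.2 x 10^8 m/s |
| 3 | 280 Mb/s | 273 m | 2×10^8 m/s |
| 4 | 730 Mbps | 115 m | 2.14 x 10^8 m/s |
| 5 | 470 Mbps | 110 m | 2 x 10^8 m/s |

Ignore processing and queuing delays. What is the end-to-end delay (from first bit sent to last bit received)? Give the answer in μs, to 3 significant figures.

Transmission delays (L/R per hop): 37.7778, 20.7202, 26.7143, 10.2466, 15.9149 μs; sum = 111.374 μs.
Propagation delays (d/s per hop): 2.36, 5.72727, 1.365, 0.537383, 0.55 μs; sum = 10.5397 μs.
End-to-end = 122 μs.

122 μs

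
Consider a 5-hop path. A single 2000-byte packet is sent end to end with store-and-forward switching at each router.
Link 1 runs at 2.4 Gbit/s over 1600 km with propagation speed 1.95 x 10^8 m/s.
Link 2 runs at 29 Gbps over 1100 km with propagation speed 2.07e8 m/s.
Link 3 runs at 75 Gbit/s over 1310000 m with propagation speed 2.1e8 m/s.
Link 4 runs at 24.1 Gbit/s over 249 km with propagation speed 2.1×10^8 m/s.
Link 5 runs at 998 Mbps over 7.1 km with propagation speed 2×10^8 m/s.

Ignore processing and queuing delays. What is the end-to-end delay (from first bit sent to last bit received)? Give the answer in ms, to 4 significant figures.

L = 2000 × 8 = 16000 bits.
Transmission delays (L/R per hop): 0.00666667, 0.000551724, 0.000213333, 0.0006639, 0.0160321 ms; sum = 0.0241277 ms.
Propagation delays (d/s per hop): 8.20513, 5.31401, 6.2381, 1.18571, 0.0355 ms; sum = 20.9784 ms.
End-to-end = 21.00 ms.

21.00 ms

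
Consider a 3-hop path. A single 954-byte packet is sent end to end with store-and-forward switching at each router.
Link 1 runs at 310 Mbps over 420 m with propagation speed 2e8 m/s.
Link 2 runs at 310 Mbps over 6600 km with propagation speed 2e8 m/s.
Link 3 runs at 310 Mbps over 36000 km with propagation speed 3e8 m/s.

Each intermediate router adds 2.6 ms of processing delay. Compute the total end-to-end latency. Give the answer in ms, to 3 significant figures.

158 ms

L = 954 × 8 = 7632 bits.
Transmission delay per hop = L/R = 7632/310000000 = 0.0246194 ms; 3 hops → 0.0738581 ms.
Propagation delays (d/s per hop): 0.0021, 33, 120 ms; sum = 153.002 ms.
Processing at 2 router(s): 2 × 2.6 ms = 5.2 ms.
End-to-end = 158 ms.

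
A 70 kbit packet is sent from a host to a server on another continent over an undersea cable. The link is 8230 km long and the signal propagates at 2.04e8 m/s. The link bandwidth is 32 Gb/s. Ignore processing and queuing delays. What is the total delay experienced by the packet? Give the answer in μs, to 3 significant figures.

L = 70000 bits.
Transmission delay = L/R = 70000 / 32000000000 = 2.1875 μs.
Propagation delay = d/s = 8230000 m / 204000000 m/s = 40343.1 μs.
Total = 40300 μs.

40300 μs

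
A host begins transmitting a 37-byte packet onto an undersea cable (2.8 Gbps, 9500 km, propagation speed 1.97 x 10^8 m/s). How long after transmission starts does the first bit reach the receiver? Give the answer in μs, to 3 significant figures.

48200 μs

First bit experiences only propagation delay: d/s = 9500000/197000000 = 48200 μs.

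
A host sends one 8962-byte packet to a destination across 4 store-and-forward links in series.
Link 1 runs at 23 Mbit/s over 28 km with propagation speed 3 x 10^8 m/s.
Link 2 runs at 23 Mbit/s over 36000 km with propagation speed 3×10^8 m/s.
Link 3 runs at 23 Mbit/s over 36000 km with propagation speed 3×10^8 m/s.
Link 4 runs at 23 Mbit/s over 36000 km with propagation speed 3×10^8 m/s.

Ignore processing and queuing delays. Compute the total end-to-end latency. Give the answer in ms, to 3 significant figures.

373 ms

L = 8962 × 8 = 71696 bits.
Transmission delay per hop = L/R = 71696/23000000 = 3.11722 ms; 4 hops → 12.4689 ms.
Propagation delays (d/s per hop): 0.0933333, 120, 120, 120 ms; sum = 360.093 ms.
End-to-end = 373 ms.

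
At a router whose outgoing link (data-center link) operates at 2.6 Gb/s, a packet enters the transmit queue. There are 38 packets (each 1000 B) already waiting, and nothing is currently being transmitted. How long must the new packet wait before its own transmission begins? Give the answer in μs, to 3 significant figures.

117 μs

Each queued packet: L/R = 8000/2600000000 = 3.07692 μs.
38 queued → 116.923 μs.
Queuing delay = 117 μs.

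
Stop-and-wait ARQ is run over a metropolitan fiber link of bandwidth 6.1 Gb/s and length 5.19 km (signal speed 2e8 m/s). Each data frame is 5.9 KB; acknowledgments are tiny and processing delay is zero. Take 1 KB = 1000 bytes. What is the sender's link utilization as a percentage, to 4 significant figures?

12.97 %

t_tx = L/R = 47200/6100000000 = 7.7377e-06 s.
t_prop = 5190/200000000 = 2.595e-05 s; RTT = 5.19e-05 s.
Cycle = t_tx + RTT = 5.96377e-05 s.
Utilization = t_tx / cycle = 7.7377e-06/5.96377e-05 = 12.97 %.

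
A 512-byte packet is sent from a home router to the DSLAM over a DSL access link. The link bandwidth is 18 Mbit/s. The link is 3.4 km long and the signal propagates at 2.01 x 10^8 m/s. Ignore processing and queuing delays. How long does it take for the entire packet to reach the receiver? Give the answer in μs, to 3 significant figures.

L = 512 × 8 = 4096 bits.
Transmission delay = L/R = 4096 / 18000000 = 227.556 μs.
Propagation delay = d/s = 3400 m / 2.01e+08 m/s = 16.9154 μs.
Total = 244 μs.

244 μs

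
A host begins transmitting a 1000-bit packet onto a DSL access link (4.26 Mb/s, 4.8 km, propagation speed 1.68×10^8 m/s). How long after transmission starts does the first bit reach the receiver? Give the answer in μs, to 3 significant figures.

First bit experiences only propagation delay: d/s = 4800/168000000 = 28.6 μs.

28.6 μs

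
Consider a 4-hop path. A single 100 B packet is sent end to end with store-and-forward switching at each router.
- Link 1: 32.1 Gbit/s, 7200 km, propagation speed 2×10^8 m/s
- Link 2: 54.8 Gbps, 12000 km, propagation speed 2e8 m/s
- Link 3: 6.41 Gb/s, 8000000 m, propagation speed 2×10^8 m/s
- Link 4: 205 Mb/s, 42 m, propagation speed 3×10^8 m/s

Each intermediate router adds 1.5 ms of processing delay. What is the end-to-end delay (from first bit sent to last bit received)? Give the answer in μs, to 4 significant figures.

L = 100 × 8 = 800 bits.
Transmission delays (L/R per hop): 0.0249221, 0.0145985, 0.124805, 3.90244 μs; sum = 4.06676 μs.
Propagation delays (d/s per hop): 36000, 60000, 40000, 0.14 μs; sum = 136000 μs.
Processing at 3 router(s): 3 × 1.5 ms = 4500 μs.
End-to-end = 140500 μs.

140500 μs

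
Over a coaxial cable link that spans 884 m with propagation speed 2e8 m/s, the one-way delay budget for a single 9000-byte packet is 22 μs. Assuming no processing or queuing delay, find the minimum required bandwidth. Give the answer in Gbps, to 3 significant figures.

4.10 Gbps

L = 72000 bits.
Propagation delay = 884 / 200000000 = 4.42 μs.
Transmission budget = 22 − 4.42 = 17.58 μs.
R ≥ L / t_tx = 72000 bits / 1.758e-05 s = 4.10 Gbps.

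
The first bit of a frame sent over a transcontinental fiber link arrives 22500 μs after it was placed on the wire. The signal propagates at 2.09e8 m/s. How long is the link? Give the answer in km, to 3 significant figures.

d = s × t_prop = 209000000 × 0.0225 = 4700 km.

4700 km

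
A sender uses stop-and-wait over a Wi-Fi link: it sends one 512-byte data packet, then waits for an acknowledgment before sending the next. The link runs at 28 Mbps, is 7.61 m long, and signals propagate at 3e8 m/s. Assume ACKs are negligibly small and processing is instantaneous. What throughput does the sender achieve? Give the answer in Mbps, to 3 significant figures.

t_tx = L/R = 4096/28000000 = 0.000146286 s.
t_prop = 7.61/300000000 = 2.53667e-08 s; RTT = 5.07333e-08 s.
Cycle = t_tx + RTT = 0.000146336 s.
Throughput = L / cycle = 4096 / 0.000146336 = 28.0 Mbps.

28.0 Mbps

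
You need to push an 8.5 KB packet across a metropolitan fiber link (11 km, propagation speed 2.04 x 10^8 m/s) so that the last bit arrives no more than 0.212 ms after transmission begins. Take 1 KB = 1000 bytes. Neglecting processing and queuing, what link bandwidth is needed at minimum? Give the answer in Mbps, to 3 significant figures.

430 Mbps

L = 68000 bits.
Propagation delay = 11000 / 204000000 = 0.0539216 ms.
Transmission budget = 0.212 − 0.0539216 = 0.158078 ms.
R ≥ L / t_tx = 68000 bits / 0.000158078 s = 430 Mbps.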